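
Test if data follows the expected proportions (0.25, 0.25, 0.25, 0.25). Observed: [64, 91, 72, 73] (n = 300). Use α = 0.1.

Expected: [75.0, 75.0, 75.0, 75.0]. χ² = 5.2. df = 3, critical = 6.251. Fail to reject H₀.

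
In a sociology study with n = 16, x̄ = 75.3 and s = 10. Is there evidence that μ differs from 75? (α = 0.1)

t = (x̄ - μ₀)/(s/√n) = (75.3 - 75)/(10/√16) = 0.12. df = 15, critical t = ±1.753. Fail to reject H₀.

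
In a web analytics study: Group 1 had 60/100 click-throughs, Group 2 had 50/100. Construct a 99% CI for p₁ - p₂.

p̂₁ = 0.6, p̂₂ = 0.5. Difference = 0.1. CI = (-0.08, 0.28)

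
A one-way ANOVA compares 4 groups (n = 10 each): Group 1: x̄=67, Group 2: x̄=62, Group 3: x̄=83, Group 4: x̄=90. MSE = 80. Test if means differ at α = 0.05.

Grand mean = 75.5. SS_between = 5210.0, MS_between = 1736.67. F = 21.708, F_crit ≈ 2.866. Reject H₀.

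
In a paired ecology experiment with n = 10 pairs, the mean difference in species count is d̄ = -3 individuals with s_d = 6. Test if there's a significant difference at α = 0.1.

t = d̄/(s_d/√n) = -3/(6/√10) = -1.581. df = 9, critical t = ±1.833. Fail to reject H₀.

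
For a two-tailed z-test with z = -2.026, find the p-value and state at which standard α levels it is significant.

p = 2·P(Z > |-2.026|) = 2·(1 - Φ(2.026)) ≈ 0.0428. Significant at α = 0.1; Significant at α = 0.05.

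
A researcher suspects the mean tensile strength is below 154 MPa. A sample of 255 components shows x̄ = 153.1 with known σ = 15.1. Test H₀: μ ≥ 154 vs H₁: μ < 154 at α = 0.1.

z = -0.952. Critical value: -1.28. Fail to reject H₀.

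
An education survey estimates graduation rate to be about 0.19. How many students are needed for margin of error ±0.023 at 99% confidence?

n = z²p(1-p)/E² = 2.576²×0.19×0.81/0.023² = 1930.5 → n = 1931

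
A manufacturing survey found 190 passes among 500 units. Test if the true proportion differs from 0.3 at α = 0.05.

p̂ = 0.38, p₀ = 0.3. z = (p̂ - p₀)/√(p₀(1-p₀)/n) = 3.904. Critical: ±1.96. Reject H₀.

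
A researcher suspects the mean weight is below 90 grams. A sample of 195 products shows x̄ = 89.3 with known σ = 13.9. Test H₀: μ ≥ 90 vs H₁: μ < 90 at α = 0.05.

z = -0.703. Critical value: -1.645. Fail to reject H₀.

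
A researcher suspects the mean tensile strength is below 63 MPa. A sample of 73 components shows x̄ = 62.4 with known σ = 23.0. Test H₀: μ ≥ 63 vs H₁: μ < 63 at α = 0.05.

z = -0.223. Critical value: -1.645. Fail to reject H₀.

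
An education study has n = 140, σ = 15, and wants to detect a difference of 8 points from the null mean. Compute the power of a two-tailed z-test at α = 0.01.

SE = σ/√n = 15/√140 = 1.268. Non-centrality λ = d/SE = 8/1.268 = 6.31. Power ≈ Φ(λ - z_{α/2}) = Φ(6.31 - 2.576) = Φ(3.734) = 1.0.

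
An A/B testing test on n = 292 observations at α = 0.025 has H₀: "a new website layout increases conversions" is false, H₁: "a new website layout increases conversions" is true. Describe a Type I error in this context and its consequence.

Type I error: rejecting H₀ when it is true — concluding that a new website layout increases conversions when in fact it is not. Consequence: rolling out a layout that doesn't actually help — wasted engineering effort.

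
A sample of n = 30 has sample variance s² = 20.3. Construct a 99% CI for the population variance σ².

df = 29. χ²_{0.005} = 52.336, χ²_{0.995} = 13.121. CI for σ² = ((n-1)s²/χ²_{α/2}, (n-1)s²/χ²_{1-α/2}) = (29·20.3/52.336, 29·20.3/13.121) = (11.25, 44.87)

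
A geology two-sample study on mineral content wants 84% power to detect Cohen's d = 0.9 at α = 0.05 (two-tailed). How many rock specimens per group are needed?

z_{α/2} = 1.96, z_β = Φ⁻¹(0.84) = 0.994. For large effect (d = 0.9): n per group = 2(z_{α/2} + z_β)²/d² = 2(1.96 + 0.994)²/0.9² = 21.5 → 22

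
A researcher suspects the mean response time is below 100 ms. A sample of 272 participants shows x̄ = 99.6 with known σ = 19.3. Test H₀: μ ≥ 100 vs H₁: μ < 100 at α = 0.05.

z = -0.342. Critical value: -1.645. Fail to reject H₀.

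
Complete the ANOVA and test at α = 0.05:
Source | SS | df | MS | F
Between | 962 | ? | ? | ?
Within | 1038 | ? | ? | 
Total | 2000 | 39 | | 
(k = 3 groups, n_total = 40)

df_between = 2, df_within = 37. MS_between = 481.0, MS_within = 28.05. F = 17.145, F_crit ≈ 3.252. Reject H₀.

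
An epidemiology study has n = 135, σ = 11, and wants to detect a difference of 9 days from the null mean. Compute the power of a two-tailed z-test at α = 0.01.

SE = σ/√n = 11/√135 = 0.947. Non-centrality λ = d/SE = 9/0.947 = 9.506. Power ≈ Φ(λ - z_{α/2}) = Φ(9.506 - 2.576) = Φ(6.93) = 1.0.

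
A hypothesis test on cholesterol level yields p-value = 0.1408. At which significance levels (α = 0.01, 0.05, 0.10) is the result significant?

p = 0.1408. Not significant at any of the given levels.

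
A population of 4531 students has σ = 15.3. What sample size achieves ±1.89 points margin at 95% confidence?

Without FPC: n₀ = (1.96×15.3/1.89)² = 251.751. With FPC: n = n₀N/(n₀+N-1) = 238.5 → n = 239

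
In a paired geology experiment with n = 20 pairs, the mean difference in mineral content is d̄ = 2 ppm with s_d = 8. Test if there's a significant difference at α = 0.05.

t = d̄/(s_d/√n) = 2/(8/√20) = 1.118. df = 19, critical t = ±2.093. Fail to reject H₀.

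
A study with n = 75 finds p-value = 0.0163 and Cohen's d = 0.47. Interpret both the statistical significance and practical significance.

Statistically significant (p = 0.0163 < 0.05). Cohen's d = 0.47 indicates a small effect size. Both statistical and practical significance should be considered.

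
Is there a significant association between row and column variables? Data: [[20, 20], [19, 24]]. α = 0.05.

χ² = 0.281. df = 1, critical = 3.841. Fail to reject H₀. No evidence of dependence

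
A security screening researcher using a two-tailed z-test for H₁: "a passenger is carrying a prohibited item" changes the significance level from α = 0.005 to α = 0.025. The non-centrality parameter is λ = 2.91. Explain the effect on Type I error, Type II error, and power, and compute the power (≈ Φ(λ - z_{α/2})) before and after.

Increasing α from 0.005 to 0.025:
• Type I error rate increases (α is the Type I rate by definition).
• Critical value moves from z_{α/2} = 2.807 to 2.241, so power = Φ(λ - z_{α/2}) goes from Φ(2.91 - 2.807) = 0.541 to Φ(2.91 - 2.241) = 0.748.
• Type II error rate β = 1 - power therefore decreases (0.459 → 0.252).
Appropriate when false negatives are costly — here, letting a prohibited item through — security breach.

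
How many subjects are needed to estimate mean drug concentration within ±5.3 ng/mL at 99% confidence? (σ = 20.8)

n = (z*σ/E)² = (2.576×20.8/5.3)² = 102.2 → n = 103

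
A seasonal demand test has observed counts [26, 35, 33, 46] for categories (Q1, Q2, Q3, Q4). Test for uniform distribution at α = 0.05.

Expected = 35 each. χ² = Σ(O-E)²/E = 5.886. df = 3, critical value = 7.815. Fail to reject H₀.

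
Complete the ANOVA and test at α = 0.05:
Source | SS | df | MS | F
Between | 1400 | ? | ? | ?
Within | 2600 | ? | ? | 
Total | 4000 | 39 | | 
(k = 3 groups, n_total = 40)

df_between = 2, df_within = 37. MS_between = 700.0, MS_within = 70.27. F = 9.962, F_crit ≈ 3.252. Reject H₀.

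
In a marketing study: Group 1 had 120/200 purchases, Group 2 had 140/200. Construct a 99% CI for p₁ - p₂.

p̂₁ = 0.6, p̂₂ = 0.7. Difference = -0.1. CI = (-0.222, 0.022)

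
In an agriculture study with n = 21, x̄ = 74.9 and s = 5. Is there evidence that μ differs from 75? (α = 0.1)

t = (x̄ - μ₀)/(s/√n) = (74.9 - 75)/(5/√21) = -0.092. df = 20, critical t = ±1.725. Fail to reject H₀.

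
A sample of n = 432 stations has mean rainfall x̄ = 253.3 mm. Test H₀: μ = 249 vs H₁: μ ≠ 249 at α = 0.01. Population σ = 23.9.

z = (x̄ - μ₀)/(σ/√n) = (253.3 - 249)/(23.9/√432) = 3.739. Critical value: ±2.576. Since |3.739| > 2.576, Reject H₀.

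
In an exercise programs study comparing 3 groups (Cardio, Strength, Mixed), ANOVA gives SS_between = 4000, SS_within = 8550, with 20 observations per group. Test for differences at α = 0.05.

df_between = 2, df_within = 57. F = MS_between/MS_within = 2000.0/150.0 = 13.333. F_crit ≈ 3.159. Reject H₀. At least one mean differs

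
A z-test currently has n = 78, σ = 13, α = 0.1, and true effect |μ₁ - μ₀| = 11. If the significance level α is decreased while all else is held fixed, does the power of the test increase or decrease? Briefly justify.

Power decreases: a smaller α raises the critical value, so less of the H₁ sampling distribution falls in the rejection region.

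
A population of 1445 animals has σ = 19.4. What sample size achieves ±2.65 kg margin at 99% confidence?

Without FPC: n₀ = (2.576×19.4/2.65)² = 355.634. With FPC: n = n₀N/(n₀+N-1) = 285.6 → n = 286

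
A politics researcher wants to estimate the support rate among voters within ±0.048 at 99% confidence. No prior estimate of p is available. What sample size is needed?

Conservative approach: use p = 0.5 (maximizes p(1-p) = 0.25). n = z²(0.25)/E² = 2.576²×0.25/0.048² = 720.03 → n = 721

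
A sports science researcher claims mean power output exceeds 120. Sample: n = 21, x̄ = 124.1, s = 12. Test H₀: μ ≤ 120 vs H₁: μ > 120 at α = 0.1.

t = (124.1 - 120)/(12/√21) = 1.566, df = 20. Critical t = 1.325. Reject H₀.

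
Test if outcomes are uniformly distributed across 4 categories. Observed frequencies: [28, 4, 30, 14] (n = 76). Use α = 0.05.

Expected = 19 each. χ² = Σ(O-E)²/E = 23.789. df = 3, critical value = 7.815. Reject H₀.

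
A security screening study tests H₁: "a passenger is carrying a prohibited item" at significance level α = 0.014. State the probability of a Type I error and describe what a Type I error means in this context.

P(Type I error) = α = 0.014. A Type I error is rejecting H₀ when H₀ is actually true (false positive) — here, concluding that a passenger is carrying a prohibited item when in fact this is not the case. Consequence: detaining an innocent passenger — delay and inconvenience.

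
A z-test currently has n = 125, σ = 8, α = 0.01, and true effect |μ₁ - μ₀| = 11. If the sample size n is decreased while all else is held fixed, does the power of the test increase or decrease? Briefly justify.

Power decreases: a smaller n inflates the standard error σ/√n, pulling the sampling distribution under H₁ back toward the critical value.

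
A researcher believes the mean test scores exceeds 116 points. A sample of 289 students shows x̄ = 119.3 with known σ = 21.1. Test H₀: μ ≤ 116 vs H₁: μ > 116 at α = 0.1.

z = 2.659. Critical value: 1.28. Reject H₀.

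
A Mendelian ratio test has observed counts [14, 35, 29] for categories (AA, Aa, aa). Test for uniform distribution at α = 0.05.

Expected = 26 each. χ² = Σ(O-E)²/E = 9.0. df = 2, critical value = 5.991. Reject H₀.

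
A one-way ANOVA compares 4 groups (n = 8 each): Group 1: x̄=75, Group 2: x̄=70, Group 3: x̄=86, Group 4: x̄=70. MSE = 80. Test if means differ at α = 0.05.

Grand mean = 75.25. SS_between = 1366.0, MS_between = 455.33. F = 5.692, F_crit ≈ 2.947. Reject H₀.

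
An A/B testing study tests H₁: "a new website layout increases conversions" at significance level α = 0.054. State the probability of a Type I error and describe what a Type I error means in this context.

P(Type I error) = α = 0.054. A Type I error is rejecting H₀ when H₀ is actually true (false positive) — here, concluding that a new website layout increases conversions when in fact this is not the case. Consequence: rolling out a layout that doesn't actually help — wasted engineering effort.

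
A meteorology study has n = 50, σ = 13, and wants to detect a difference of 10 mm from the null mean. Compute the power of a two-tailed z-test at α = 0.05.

SE = σ/√n = 13/√50 = 1.838. Non-centrality λ = d/SE = 10/1.838 = 5.439. Power ≈ Φ(λ - z_{α/2}) = Φ(5.439 - 1.96) = Φ(3.479) = 1.0.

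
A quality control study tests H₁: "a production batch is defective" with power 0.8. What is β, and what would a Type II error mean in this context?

β = 1 - power = 1 - 0.8 = 0.2. A Type II error is failing to reject H₀ when H₀ is false (false negative) — here, failing to conclude that a production batch is defective when in fact it is true. Consequence: shipping a defective batch — faulty products reach customers.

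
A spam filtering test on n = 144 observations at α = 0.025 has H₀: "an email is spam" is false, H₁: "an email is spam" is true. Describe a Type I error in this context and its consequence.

Type I error: rejecting H₀ when it is true — concluding that an email is spam when in fact it is not. Consequence: a legitimate email is sent to the spam folder and the user misses it.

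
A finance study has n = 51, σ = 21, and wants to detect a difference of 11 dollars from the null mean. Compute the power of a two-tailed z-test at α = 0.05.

SE = σ/√n = 21/√51 = 2.941. Non-centrality λ = d/SE = 11/2.941 = 3.741. Power ≈ Φ(λ - z_{α/2}) = Φ(3.741 - 1.96) = Φ(1.781) = 0.963.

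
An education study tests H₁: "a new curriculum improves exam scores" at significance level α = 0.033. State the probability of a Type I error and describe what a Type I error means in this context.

P(Type I error) = α = 0.033. A Type I error is rejecting H₀ when H₀ is actually true (false positive) — here, concluding that a new curriculum improves exam scores when in fact this is not the case. Consequence: adopting a curriculum that gives no real benefit — disruption for nothing.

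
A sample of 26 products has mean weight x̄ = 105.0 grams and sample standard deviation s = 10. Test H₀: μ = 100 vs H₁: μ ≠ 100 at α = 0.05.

t = (x̄ - μ₀)/(s/√n) = (105.0 - 100)/(10/√26) = 2.55. df = 25, critical t = ±2.06. Reject H₀.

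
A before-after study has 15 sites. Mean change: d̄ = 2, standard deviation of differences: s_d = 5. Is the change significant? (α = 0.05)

t = d̄/(s_d/√n) = 2/(5/√15) = 1.549. df = 14, critical t = ±2.145. Fail to reject H₀.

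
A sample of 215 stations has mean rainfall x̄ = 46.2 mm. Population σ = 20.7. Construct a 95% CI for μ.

CI = x̄ ± z*(σ/√n) = 46.2 ± 1.96(20.7/√215) = 46.2 ± 2.77 = (43.43, 48.97)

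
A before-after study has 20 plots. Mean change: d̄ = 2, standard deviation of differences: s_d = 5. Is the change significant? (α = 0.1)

t = d̄/(s_d/√n) = 2/(5/√20) = 1.789. df = 19, critical t = ±1.729. Reject H₀.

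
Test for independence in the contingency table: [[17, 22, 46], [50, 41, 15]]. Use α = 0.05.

χ² = 35.863. df = 2, critical = 5.991. Reject H₀. Variables are dependent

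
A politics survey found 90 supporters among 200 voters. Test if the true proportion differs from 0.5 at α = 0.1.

p̂ = 0.45, p₀ = 0.5. z = (p̂ - p₀)/√(p₀(1-p₀)/n) = -1.414. Critical: ±1.645. Fail to reject H₀.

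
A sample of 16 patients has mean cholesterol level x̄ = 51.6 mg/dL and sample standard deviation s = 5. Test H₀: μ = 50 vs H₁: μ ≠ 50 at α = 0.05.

t = (x̄ - μ₀)/(s/√n) = (51.6 - 50)/(5/√16) = 1.28. df = 15, critical t = ±2.131. Fail to reject H₀.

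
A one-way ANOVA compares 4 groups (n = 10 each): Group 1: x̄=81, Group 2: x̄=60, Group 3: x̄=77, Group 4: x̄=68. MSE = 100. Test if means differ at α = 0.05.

Grand mean = 71.5. SS_between = 2650.0, MS_between = 883.33. F = 8.833, F_crit ≈ 2.866. Reject H₀.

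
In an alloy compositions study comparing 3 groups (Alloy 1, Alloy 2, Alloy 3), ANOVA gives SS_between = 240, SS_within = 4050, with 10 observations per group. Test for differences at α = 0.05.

df_between = 2, df_within = 27. F = MS_between/MS_within = 120.0/150.0 = 0.8. F_crit ≈ 3.354. Fail to reject H₀.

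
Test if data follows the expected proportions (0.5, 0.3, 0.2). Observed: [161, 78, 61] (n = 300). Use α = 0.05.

Expected: [150.0, 90.0, 60.0]. χ² = 2.423. df = 2, critical = 5.991. Fail to reject H₀.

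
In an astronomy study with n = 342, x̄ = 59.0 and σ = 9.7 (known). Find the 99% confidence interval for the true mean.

CI = x̄ ± z*(σ/√n) = 59.0 ± 2.576(9.7/√342) = 59.0 ± 1.35 = (57.65, 60.35)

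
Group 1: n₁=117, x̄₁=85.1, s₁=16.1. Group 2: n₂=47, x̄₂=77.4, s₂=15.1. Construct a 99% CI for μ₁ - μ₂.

Difference = 7.7. SE = √(16.1²/117 + 15.1²/47) = 2.658. CI = (0.85, 14.55)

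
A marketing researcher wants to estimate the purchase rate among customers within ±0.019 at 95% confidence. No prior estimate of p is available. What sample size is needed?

Conservative approach: use p = 0.5 (maximizes p(1-p) = 0.25). n = z²(0.25)/E² = 1.96²×0.25/0.019² = 2660.4 → n = 2661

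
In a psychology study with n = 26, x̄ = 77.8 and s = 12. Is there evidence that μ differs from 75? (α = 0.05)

t = (x̄ - μ₀)/(s/√n) = (77.8 - 75)/(12/√26) = 1.19. df = 25, critical t = ±2.06. Fail to reject H₀.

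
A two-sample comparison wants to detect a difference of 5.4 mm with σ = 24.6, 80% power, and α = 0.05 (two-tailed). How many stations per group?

n per group = 2(z_α/2 + z_β)²σ²/d² = 2×(1.96 + 0.84)²×24.6²/5.4² = 325.4 → n = 326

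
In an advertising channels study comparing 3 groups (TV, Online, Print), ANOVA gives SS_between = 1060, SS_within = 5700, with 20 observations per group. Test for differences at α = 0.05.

df_between = 2, df_within = 57. F = MS_between/MS_within = 530.0/100.0 = 5.3. F_crit ≈ 3.159. Reject H₀. At least one mean differs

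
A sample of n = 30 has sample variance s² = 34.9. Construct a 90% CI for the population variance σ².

df = 29. χ²_{0.05} = 42.557, χ²_{0.95} = 17.708. CI for σ² = ((n-1)s²/χ²_{α/2}, (n-1)s²/χ²_{1-α/2}) = (29·34.9/42.557, 29·34.9/17.708) = (23.78, 57.15)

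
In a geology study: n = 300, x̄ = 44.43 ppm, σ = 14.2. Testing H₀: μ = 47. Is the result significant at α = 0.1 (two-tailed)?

z = (44.43 - 47)/(14.2/√300) = -3.135. Since |z| > 1.645, significant at α = 0.1.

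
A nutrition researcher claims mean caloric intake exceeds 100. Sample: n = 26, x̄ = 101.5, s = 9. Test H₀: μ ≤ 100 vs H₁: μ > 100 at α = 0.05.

t = (101.5 - 100)/(9/√26) = 0.85, df = 25. Critical t = 1.708. Fail to reject H₀.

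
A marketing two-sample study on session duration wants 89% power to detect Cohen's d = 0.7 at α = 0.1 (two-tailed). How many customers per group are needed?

z_{α/2} = 1.645, z_β = Φ⁻¹(0.89) = 1.227. For medium effect (d = 0.7): n per group = 2(z_{α/2} + z_β)²/d² = 2(1.645 + 1.227)²/0.7² = 33.7 → 34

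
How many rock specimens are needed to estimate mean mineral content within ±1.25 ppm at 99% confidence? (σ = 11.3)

n = (z*σ/E)² = (2.576×11.3/1.25)² = 542.3 → n = 543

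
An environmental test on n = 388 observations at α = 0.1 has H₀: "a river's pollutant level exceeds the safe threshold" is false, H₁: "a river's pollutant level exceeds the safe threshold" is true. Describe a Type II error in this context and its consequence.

Type II error: failing to reject H₀ when it is false — concluding that a river's pollutant level exceeds the safe threshold is not supported when in fact it is. Consequence: allowing unsafe pollution to continue.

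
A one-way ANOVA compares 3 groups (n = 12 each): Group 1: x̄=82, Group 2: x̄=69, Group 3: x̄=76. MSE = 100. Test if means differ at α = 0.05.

Grand mean = 75.67. SS_between = 1016.0, MS_between = 508.0. F = 5.08, F_crit ≈ 3.285. Reject H₀.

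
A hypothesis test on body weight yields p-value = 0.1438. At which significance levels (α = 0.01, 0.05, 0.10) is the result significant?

p = 0.1438. Not significant at any of the given levels.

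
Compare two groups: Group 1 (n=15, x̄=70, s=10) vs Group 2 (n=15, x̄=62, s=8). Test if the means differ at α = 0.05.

Pooled sp = 9.06. t = 2.419, df = 28. Critical t = ±2.048. Reject H₀.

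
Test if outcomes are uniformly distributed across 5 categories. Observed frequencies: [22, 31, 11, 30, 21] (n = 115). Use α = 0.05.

Expected = 23 each. χ² = Σ(O-E)²/E = 11.391. df = 4, critical value = 9.488. Reject H₀.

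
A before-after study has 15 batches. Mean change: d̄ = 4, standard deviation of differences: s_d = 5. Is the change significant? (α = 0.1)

t = d̄/(s_d/√n) = 4/(5/√15) = 3.098. df = 14, critical t = ±1.761. Reject H₀.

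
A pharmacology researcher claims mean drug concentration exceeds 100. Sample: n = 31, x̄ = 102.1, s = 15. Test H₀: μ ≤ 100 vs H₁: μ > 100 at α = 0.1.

t = (102.1 - 100)/(15/√31) = 0.779, df = 30. Critical t = 1.31. Fail to reject H₀.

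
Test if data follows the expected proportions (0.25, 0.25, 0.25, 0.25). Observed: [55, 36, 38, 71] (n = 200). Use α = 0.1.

Expected: [50.0, 50.0, 50.0, 50.0]. χ² = 16.12. df = 3, critical = 6.251. Reject H₀.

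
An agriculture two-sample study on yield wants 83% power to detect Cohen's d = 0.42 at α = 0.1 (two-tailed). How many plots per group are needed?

z_{α/2} = 1.645, z_β = Φ⁻¹(0.83) = 0.954. For small effect (d = 0.42): n per group = 2(z_{α/2} + z_β)²/d² = 2(1.645 + 0.954)²/0.42² = 76.6 → 77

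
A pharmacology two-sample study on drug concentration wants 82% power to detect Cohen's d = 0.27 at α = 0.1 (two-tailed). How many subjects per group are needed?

z_{α/2} = 1.645, z_β = Φ⁻¹(0.82) = 0.915. For small effect (d = 0.27): n per group = 2(z_{α/2} + z_β)²/d² = 2(1.645 + 0.915)²/0.27² = 179.8 → 180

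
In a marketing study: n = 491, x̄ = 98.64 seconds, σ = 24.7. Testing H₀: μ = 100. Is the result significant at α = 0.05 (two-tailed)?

z = (98.64 - 100)/(24.7/√491) = -1.22. Since |z| ≤ 1.96, not significant at α = 0.05.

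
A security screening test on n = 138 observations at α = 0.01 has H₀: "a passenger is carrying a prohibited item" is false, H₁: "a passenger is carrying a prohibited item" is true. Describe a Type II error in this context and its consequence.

Type II error: failing to reject H₀ when it is false — concluding that a passenger is carrying a prohibited item is not supported when in fact it is. Consequence: letting a prohibited item through — security breach.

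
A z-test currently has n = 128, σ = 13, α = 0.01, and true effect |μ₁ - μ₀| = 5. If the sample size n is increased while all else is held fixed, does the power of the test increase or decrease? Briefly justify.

Power increases: a larger n shrinks the standard error σ/√n, moving the sampling distribution under H₁ further from the critical value.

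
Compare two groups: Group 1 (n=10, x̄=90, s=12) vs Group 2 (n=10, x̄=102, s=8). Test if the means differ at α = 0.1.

Pooled sp = 10.2. t = -2.631, df = 18. Critical t = ±1.734. Reject H₀.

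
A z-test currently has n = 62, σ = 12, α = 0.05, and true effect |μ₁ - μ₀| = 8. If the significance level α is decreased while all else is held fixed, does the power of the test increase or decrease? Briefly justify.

Power decreases: a smaller α raises the critical value, so less of the H₁ sampling distribution falls in the rejection region.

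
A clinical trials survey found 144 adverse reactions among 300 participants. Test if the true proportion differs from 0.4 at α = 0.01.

p̂ = 0.48, p₀ = 0.4. z = (p̂ - p₀)/√(p₀(1-p₀)/n) = 2.828. Critical: ±2.576. Reject H₀.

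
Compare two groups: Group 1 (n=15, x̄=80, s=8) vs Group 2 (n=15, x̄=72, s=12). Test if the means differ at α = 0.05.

Pooled sp = 10.2. t = 2.148, df = 28. Critical t = ±2.048. Reject H₀.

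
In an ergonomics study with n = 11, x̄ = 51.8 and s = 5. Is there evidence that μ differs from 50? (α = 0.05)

t = (x̄ - μ₀)/(s/√n) = (51.8 - 50)/(5/√11) = 1.194. df = 10, critical t = ±2.228. Fail to reject H₀.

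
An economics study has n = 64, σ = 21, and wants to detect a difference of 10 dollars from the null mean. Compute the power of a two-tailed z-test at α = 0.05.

SE = σ/√n = 21/√64 = 2.625. Non-centrality λ = d/SE = 10/2.625 = 3.81. Power ≈ Φ(λ - z_{α/2}) = Φ(3.81 - 1.96) = Φ(1.85) = 0.968.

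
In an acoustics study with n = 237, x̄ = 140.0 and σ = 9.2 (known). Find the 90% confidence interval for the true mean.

CI = x̄ ± z*(σ/√n) = 140.0 ± 1.645(9.2/√237) = 140.0 ± 0.98 = (139.02, 140.98)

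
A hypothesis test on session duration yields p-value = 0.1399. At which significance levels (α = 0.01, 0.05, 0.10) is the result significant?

p = 0.1399. Not significant at any of the given levels.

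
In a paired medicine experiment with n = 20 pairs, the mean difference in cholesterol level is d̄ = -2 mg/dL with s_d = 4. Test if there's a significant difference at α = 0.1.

t = d̄/(s_d/√n) = -2/(4/√20) = -2.236. df = 19, critical t = ±1.729. Reject H₀.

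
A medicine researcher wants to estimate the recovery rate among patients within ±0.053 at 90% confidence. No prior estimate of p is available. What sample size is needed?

Conservative approach: use p = 0.5 (maximizes p(1-p) = 0.25). n = z²(0.25)/E² = 1.645²×0.25/0.053² = 240.8 → n = 241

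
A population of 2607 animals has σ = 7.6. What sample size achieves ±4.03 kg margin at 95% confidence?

Without FPC: n₀ = (1.96×7.6/4.03)² = 13.662. With FPC: n = n₀N/(n₀+N-1) = 13.6 → n = 14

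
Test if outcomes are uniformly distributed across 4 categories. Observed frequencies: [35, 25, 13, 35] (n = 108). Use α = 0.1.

Expected = 27 each. χ² = Σ(O-E)²/E = 12.148. df = 3, critical value = 6.251. Reject H₀.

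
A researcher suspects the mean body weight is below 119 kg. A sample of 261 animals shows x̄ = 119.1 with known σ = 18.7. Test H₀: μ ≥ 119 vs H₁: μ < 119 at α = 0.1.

z = 0.086. Critical value: -1.28. Fail to reject H₀.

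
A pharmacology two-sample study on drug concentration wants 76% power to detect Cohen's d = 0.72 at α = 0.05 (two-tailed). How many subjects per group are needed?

z_{α/2} = 1.96, z_β = Φ⁻¹(0.76) = 0.706. For medium effect (d = 0.72): n per group = 2(z_{α/2} + z_β)²/d² = 2(1.96 + 0.706)²/0.72² = 27.4 → 28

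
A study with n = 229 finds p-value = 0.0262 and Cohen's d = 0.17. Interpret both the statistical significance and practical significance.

Statistically significant (p = 0.0262 < 0.05). Cohen's d = 0.17 indicates a very small effect size. Both statistical and practical significance should be considered.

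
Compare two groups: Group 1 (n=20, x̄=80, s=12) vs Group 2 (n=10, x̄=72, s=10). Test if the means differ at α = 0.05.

Pooled sp = 11.4. t = 1.813, df = 28. Critical t = ±2.048. Fail to reject H₀.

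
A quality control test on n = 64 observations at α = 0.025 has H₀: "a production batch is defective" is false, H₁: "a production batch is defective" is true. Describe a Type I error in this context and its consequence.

Type I error: rejecting H₀ when it is true — concluding that a production batch is defective when in fact it is not. Consequence: scrapping a good batch — wasted material and cost for no reason.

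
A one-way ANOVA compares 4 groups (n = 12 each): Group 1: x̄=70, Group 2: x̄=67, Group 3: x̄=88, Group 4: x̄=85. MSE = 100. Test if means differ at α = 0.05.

Grand mean = 77.5. SS_between = 3996.0, MS_between = 1332.0. F = 13.32, F_crit ≈ 2.816. Reject H₀.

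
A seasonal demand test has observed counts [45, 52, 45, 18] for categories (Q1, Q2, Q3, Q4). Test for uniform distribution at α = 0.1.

Expected = 40 each. χ² = Σ(O-E)²/E = 16.95. df = 3, critical value = 6.251. Reject H₀.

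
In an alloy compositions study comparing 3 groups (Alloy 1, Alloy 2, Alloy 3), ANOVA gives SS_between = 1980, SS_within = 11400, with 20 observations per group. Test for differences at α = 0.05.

df_between = 2, df_within = 57. F = MS_between/MS_within = 990.0/200.0 = 4.95. F_crit ≈ 3.159. Reject H₀. At least one mean differs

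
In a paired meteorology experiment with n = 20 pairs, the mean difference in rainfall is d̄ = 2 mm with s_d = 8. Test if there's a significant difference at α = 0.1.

t = d̄/(s_d/√n) = 2/(8/√20) = 1.118. df = 19, critical t = ±1.729. Fail to reject H₀.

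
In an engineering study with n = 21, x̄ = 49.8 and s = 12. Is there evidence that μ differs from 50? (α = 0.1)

t = (x̄ - μ₀)/(s/√n) = (49.8 - 50)/(12/√21) = -0.076. df = 20, critical t = ±1.725. Fail to reject H₀.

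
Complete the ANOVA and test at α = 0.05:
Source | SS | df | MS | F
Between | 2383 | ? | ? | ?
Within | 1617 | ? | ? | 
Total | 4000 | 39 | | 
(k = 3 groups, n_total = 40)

df_between = 2, df_within = 37. MS_between = 1191.5, MS_within = 43.7. F = 27.264, F_crit ≈ 3.252. Reject H₀.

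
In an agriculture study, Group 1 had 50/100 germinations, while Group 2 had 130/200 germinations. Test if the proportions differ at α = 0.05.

p̂₁ = 0.5, p̂₂ = 0.65, pooled p̂ = 0.6. z = -2.5. Critical: ±1.96. Reject H₀.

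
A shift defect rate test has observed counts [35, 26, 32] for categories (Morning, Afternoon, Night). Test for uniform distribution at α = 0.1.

Expected = 31 each. χ² = Σ(O-E)²/E = 1.355. df = 2, critical value = 4.605. Fail to reject H₀.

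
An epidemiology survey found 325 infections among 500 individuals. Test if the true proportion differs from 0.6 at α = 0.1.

p̂ = 0.65, p₀ = 0.6. z = (p̂ - p₀)/√(p₀(1-p₀)/n) = 2.282. Critical: ±1.645. Reject H₀.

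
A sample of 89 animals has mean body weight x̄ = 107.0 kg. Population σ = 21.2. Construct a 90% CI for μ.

CI = x̄ ± z*(σ/√n) = 107.0 ± 1.645(21.2/√89) = 107.0 ± 3.7 = (103.3, 110.7)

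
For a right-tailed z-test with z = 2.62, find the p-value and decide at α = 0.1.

p = P(Z > 2.62) = 1 - Φ(2.62) ≈ 0.0044. Since p < 0.1, reject H₀ (significant) at α = 0.1.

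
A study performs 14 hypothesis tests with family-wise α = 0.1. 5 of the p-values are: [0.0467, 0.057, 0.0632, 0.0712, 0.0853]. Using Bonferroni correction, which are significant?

Bonferroni α = 0.1/14 = 0.00714. None of the given p-values are significant.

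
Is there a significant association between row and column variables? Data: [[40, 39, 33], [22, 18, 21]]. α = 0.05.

χ² = 0.651. df = 2, critical = 5.991. Fail to reject H₀. No evidence of dependence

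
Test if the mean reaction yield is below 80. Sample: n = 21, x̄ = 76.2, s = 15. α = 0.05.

t = (76.2 - 80)/(15/√21) = -1.161, df = 20. Critical t = -1.725. Fail to reject H₀.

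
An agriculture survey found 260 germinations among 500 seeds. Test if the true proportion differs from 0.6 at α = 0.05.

p̂ = 0.52, p₀ = 0.6. z = (p̂ - p₀)/√(p₀(1-p₀)/n) = -3.651. Critical: ±1.96. Reject H₀.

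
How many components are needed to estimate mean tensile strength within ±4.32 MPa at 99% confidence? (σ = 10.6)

n = (z*σ/E)² = (2.576×10.6/4.32)² = 40.0 → n = 40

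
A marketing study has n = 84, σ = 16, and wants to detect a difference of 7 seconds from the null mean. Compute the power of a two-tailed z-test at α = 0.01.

SE = σ/√n = 16/√84 = 1.746. Non-centrality λ = d/SE = 7/1.746 = 4.01. Power ≈ Φ(λ - z_{α/2}) = Φ(4.01 - 2.576) = Φ(1.434) = 0.924.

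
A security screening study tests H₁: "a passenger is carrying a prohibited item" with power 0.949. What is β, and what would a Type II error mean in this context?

β = 1 - power = 1 - 0.949 = 0.051. A Type II error is failing to reject H₀ when H₀ is false (false negative) — here, failing to conclude that a passenger is carrying a prohibited item when in fact it is true. Consequence: letting a prohibited item through — security breach.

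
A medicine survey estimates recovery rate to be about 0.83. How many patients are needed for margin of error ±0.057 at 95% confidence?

n = z²p(1-p)/E² = 1.96²×0.83×0.17/0.057² = 166.8 → n = 167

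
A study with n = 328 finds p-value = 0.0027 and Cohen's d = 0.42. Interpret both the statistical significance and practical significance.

Statistically significant (p = 0.0027 < 0.05). Cohen's d = 0.42 indicates a small effect size. Both statistical and practical significance should be considered.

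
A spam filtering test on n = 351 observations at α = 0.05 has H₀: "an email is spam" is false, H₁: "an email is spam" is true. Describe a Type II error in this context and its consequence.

Type II error: failing to reject H₀ when it is false — concluding that an email is spam is not supported when in fact it is. Consequence: a spam email lands in the inbox.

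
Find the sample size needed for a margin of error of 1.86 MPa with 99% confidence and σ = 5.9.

n = (z*σ/E)² = (2.576×5.9/1.86)² = 66.8 → n = 67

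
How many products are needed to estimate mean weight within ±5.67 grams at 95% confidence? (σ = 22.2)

n = (z*σ/E)² = (1.96×22.2/5.67)² = 58.9 → n = 59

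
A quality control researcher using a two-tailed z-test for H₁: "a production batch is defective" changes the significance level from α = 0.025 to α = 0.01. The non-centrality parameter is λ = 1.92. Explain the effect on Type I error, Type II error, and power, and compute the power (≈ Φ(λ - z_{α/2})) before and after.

Decreasing α from 0.025 to 0.01:
• Type I error rate decreases (α is the Type I rate by definition).
• Critical value moves from z_{α/2} = 2.241 to 2.576, so power = Φ(λ - z_{α/2}) goes from Φ(1.92 - 2.241) = 0.374 to Φ(1.92 - 2.576) = 0.256.
• Type II error rate β = 1 - power therefore increases (0.626 → 0.744).
Appropriate when false positives are costly — here, scrapping a good batch — wasted material and cost for no reason.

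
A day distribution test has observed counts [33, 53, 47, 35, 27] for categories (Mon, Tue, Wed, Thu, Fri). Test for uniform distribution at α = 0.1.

Expected = 39 each. χ² = Σ(O-E)²/E = 11.692. df = 4, critical value = 7.779. Reject H₀.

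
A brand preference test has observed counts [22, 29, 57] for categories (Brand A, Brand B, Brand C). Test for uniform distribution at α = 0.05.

Expected = 36 each. χ² = Σ(O-E)²/E = 19.056. df = 2, critical value = 5.991. Reject H₀.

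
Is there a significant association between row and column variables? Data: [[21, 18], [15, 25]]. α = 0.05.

χ² = 2.127. df = 1, critical = 3.841. Fail to reject H₀. No evidence of dependence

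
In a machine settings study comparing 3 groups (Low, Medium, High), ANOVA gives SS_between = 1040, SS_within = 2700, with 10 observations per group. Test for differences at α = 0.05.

df_between = 2, df_within = 27. F = MS_between/MS_within = 520.0/100.0 = 5.2. F_crit ≈ 3.354. Reject H₀. At least one mean differs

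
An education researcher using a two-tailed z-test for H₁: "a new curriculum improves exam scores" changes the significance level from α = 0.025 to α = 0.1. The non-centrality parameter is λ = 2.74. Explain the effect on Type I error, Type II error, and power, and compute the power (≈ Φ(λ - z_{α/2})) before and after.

Increasing α from 0.025 to 0.1:
• Type I error rate increases (α is the Type I rate by definition).
• Critical value moves from z_{α/2} = 2.241 to 1.645, so power = Φ(λ - z_{α/2}) goes from Φ(2.74 - 2.241) = 0.691 to Φ(2.74 - 1.645) = 0.863.
• Type II error rate β = 1 - power therefore decreases (0.309 → 0.137).
Appropriate when false negatives are costly — here, keeping the old curriculum when the new one would have helped students.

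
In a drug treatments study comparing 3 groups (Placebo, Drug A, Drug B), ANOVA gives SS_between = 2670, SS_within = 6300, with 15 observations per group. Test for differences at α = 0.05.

df_between = 2, df_within = 42. F = MS_between/MS_within = 1335.0/150.0 = 8.9. F_crit ≈ 3.22. Reject H₀. At least one mean differs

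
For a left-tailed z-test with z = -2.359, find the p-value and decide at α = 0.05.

p = P(Z < -2.359) = Φ(-2.359) ≈ 0.0092. Since p < 0.05, reject H₀ (significant) at α = 0.05.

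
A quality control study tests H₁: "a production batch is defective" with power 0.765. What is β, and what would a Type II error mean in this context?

β = 1 - power = 1 - 0.765 = 0.235. A Type II error is failing to reject H₀ when H₀ is false (false negative) — here, failing to conclude that a production batch is defective when in fact it is true. Consequence: shipping a defective batch — faulty products reach customers.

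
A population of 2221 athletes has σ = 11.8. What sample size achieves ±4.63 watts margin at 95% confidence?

Without FPC: n₀ = (1.96×11.8/4.63)² = 24.953. With FPC: n = n₀N/(n₀+N-1) = 24.7 → n = 25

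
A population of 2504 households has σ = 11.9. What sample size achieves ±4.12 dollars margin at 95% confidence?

Without FPC: n₀ = (1.96×11.9/4.12)² = 32.049. With FPC: n = n₀N/(n₀+N-1) = 31.7 → n = 32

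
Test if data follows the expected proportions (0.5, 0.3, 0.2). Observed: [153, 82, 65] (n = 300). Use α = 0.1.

Expected: [150.0, 90.0, 60.0]. χ² = 1.188. df = 2, critical = 4.605. Fail to reject H₀.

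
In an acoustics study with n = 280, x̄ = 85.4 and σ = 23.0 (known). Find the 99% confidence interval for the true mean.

CI = x̄ ± z*(σ/√n) = 85.4 ± 2.576(23.0/√280) = 85.4 ± 3.54 = (81.86, 88.94)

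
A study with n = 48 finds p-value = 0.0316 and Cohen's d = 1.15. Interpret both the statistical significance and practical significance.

Statistically significant (p = 0.0316 < 0.05). Cohen's d = 1.15 indicates a large effect size. Both statistical and practical significance should be considered.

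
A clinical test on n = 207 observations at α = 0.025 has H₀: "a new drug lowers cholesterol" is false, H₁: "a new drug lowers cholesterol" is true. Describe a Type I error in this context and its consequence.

Type I error: rejecting H₀ when it is true — concluding that a new drug lowers cholesterol when in fact it is not. Consequence: approving an ineffective drug — patients take a useless medication and may skip effective alternatives.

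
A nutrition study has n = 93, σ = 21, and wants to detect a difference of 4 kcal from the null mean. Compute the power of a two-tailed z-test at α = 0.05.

SE = σ/√n = 21/√93 = 2.178. Non-centrality λ = d/SE = 4/2.178 = 1.837. Power ≈ Φ(λ - z_{α/2}) = Φ(1.837 - 1.96) = Φ(-0.123) = 0.451.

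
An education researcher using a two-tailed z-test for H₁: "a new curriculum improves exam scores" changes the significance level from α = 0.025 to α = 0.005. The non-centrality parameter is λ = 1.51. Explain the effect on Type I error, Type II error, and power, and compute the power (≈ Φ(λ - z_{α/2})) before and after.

Decreasing α from 0.025 to 0.005:
• Type I error rate decreases (α is the Type I rate by definition).
• Critical value moves from z_{α/2} = 2.241 to 2.807, so power = Φ(λ - z_{α/2}) goes from Φ(1.51 - 2.241) = 0.232 to Φ(1.51 - 2.807) = 0.097.
• Type II error rate β = 1 - power therefore increases (0.768 → 0.903).
Appropriate when false positives are costly — here, adopting a curriculum that gives no real benefit — disruption for nothing.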